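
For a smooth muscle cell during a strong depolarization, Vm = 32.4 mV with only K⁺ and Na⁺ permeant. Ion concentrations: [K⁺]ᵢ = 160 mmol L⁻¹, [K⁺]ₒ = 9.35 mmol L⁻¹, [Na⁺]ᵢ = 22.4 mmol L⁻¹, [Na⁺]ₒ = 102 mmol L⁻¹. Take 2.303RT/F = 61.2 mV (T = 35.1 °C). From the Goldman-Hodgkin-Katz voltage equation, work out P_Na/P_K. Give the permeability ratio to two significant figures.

20

Let α = P_Na/P_K. GHK: Vm = 61.2·log₁₀[(Kₒ + α·Naₒ)/(Kᵢ + α·Naᵢ)].
10^(Vm/61.2) = 10^(32.4/61.2) = 3.3839
So 3.3839·(Kᵢ + α·Naᵢ) = Kₒ + α·Naₒ → α = (3.3839·160.0 − 9.35) / (102.0 − 3.3839·22.4)
α = (541.4 − 9.35) / (102.0 − 75.8) = 532.1/26.2 = 20.31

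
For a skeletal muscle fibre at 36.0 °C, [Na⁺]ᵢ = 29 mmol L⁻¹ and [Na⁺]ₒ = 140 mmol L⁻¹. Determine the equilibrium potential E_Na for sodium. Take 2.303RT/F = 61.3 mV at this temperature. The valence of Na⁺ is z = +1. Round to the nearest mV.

E = (61.3/z) · log₁₀([Na⁺]_out/[Na⁺]_in) with z = +1.
= (61.3/1) · log₁₀(140/29) = 61.30 · log₁₀(4.828)
= 61.30 · (0.6837) = 41.91 mV

42 mV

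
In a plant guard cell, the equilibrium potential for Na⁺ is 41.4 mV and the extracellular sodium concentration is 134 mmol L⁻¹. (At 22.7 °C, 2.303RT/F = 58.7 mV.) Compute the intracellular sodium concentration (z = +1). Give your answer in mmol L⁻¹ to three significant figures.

Nernst: E = (58.7/1) · log₁₀([out]/[in]), so log₁₀([out]/[in]) = 41.4 × 1 / 58.7 = 0.7053.
[out]/[in] = 10^(0.7053) = 5.073.
[in] = 134 / 5.073 = 26.41 mmol L⁻¹.

26.4 mmol L⁻¹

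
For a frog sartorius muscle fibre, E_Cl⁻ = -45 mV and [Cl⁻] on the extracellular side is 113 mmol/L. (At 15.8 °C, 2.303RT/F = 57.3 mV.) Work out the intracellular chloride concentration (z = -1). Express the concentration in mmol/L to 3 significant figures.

Nernst: E = (57.3/-1) · log₁₀([out]/[in]), so log₁₀([out]/[in]) = -45.0 × -1 / 57.3 = 0.7853.
[out]/[in] = 10^(0.7853) = 6.1.
[in] = 113 / 6.1 = 18.52 mmol/L.

18.5 mmol/L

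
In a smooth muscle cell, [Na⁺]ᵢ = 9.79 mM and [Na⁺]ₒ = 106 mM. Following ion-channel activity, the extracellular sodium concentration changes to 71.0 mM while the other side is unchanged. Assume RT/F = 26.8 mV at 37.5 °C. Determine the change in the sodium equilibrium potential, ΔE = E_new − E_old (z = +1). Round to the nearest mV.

E_old = (26.8/1)·ln(106/9.79) = 63.84 mV
E_new = (26.8/1)·ln(71.0/9.79) = 53.10 mV
ΔE = 53.10 − (63.84) = -10.74 mV

-11 mV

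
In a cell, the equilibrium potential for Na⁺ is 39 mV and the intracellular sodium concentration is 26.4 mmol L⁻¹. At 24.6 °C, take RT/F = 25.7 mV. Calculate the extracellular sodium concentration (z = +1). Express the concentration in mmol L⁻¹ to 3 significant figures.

120 mmol L⁻¹

Nernst: E = (25.7/1) · ln([out]/[in]), so ln([out]/[in]) = 39.0 × 1 / 25.7 = 1.5175.
[out]/[in] = e^(1.5175) = 4.561.
[out] = 4.561 × 26.4 = 120.4 mmol L⁻¹.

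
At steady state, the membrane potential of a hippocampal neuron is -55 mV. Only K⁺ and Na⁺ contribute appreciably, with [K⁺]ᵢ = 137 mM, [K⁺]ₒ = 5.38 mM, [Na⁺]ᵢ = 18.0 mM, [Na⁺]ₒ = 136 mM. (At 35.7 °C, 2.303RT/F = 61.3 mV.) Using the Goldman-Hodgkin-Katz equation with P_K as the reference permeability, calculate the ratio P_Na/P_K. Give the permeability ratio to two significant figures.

0.090

Let α = P_Na/P_K. GHK: Vm = 61.3·log₁₀[(Kₒ + α·Naₒ)/(Kᵢ + α·Naᵢ)].
10^(Vm/61.3) = 10^(-55.0/61.3) = 0.1267
So 0.1267·(Kᵢ + α·Naᵢ) = Kₒ + α·Naₒ → α = (0.1267·137.0 − 5.38) / (136.0 − 0.1267·18.0)
α = (17.36 − 5.38) / (136.0 − 2.281) = 11.98/133.7 = 0.08957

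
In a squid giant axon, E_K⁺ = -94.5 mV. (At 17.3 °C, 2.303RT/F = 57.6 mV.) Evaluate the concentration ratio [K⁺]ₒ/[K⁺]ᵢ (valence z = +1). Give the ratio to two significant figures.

0.023

log₁₀([out]/[in]) = E·z/(57.6) = -94.5 × 1 / 57.6 = -1.6406
[out]/[in] = 10^(-1.6406) = 0.02288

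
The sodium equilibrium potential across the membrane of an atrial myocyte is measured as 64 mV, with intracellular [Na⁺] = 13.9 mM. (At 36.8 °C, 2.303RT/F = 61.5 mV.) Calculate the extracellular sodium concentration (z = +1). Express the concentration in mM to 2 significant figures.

150 mM

Nernst: E = (61.5/1) · log₁₀([out]/[in]), so log₁₀([out]/[in]) = 64.0 × 1 / 61.5 = 1.0407.
[out]/[in] = 10^(1.0407) = 10.98.
[out] = 10.98 × 13.9 = 152.6 mM.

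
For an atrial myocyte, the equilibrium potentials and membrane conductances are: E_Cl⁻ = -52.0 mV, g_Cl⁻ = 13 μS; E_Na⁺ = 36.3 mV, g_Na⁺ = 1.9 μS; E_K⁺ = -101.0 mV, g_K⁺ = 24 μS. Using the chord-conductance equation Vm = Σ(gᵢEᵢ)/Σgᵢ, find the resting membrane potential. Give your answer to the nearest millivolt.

-78 mV

Σ gᵢEᵢ = 13·(-52.0) + 1.9·(36.3) + 24·(-101.0) = -3031.03
Σ gᵢ = 13 + 1.9 + 24 = 38.9
Vm = -3031.03 / 38.9 = -77.92 mV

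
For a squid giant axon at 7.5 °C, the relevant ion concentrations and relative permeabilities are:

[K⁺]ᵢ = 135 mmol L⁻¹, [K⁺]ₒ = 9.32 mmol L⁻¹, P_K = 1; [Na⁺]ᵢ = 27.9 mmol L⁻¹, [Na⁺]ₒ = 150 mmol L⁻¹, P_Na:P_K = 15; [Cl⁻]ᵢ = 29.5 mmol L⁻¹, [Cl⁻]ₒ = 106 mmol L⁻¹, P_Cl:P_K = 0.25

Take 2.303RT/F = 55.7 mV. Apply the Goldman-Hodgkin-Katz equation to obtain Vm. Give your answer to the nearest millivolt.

Vm = 55.7 · log₁₀[(Σ P·[cation]ₒ + Σ P·[anion]ᵢ) / (Σ P·[cation]ᵢ + Σ P·[anion]ₒ)]
Numerator = 1×9.32 + 15×150 + 0.25×29.5 = 2267
Denominator = 1×135 + 15×27.9 + 0.25×106 = 580
Vm = 55.7 · log₁₀(3.9081) = 55.7 × (0.5920) = 32.97 mV

33 mV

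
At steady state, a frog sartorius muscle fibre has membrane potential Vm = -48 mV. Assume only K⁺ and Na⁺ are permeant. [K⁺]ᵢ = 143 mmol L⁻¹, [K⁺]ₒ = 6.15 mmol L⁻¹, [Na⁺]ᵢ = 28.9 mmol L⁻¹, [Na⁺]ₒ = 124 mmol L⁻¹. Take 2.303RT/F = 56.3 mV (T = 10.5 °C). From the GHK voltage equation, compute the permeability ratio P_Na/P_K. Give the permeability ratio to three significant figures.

Let α = P_Na/P_K. GHK: Vm = 56.3·log₁₀[(Kₒ + α·Naₒ)/(Kᵢ + α·Naᵢ)].
10^(Vm/56.3) = 10^(-48.0/56.3) = 0.14042
So 0.14042·(Kᵢ + α·Naᵢ) = Kₒ + α·Naₒ → α = (0.14042·143.0 − 6.15) / (124.0 − 0.14042·28.9)
α = (20.08 − 6.15) / (124.0 − 4.058) = 13.93/119.9 = 0.1161

0.116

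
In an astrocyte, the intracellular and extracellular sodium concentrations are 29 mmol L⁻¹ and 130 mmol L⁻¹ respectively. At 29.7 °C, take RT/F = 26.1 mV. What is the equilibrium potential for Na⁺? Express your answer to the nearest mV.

39 mV

E = (26.1/z) · ln([Na⁺]_out/[Na⁺]_in) with z = +1.
= (26.1/1) · ln(130/29) = 26.10 · ln(4.483)
= 26.10 · (1.5002) = 39.16 mV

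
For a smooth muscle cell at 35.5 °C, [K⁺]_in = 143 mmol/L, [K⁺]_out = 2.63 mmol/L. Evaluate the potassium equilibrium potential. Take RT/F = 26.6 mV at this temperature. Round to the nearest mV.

-106 mV

E = (26.6/z) · ln([K⁺]_out/[K⁺]_in) with z = +1.
= (26.6/1) · ln(2.63/143) = 26.60 · ln(0.01839)
= 26.60 · (-3.9959) = -106.29 mV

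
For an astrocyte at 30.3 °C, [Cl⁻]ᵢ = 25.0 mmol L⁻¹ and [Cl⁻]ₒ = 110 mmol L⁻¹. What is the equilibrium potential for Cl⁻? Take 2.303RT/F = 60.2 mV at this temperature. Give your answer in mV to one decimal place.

-38.7 mV

E = (60.2/z) · log₁₀([Cl⁻]_out/[Cl⁻]_in) with z = -1.
For an anion, dividing by z = -1 reverses the sign.
= (60.2/-1) · log₁₀(110/25.0) = -60.20 · log₁₀(4.4)
= -60.20 · (0.6435) = -38.74 mV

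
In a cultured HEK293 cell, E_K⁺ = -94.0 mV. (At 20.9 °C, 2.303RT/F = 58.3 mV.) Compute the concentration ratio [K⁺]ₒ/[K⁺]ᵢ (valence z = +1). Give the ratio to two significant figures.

log₁₀([out]/[in]) = E·z/(58.3) = -94.0 × 1 / 58.3 = -1.6123
[out]/[in] = 10^(-1.6123) = 0.02441

0.024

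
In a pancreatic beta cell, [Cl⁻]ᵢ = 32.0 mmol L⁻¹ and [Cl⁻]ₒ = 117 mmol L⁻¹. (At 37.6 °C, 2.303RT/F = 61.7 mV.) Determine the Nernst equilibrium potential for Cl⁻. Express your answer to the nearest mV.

E = (61.7/z) · log₁₀([Cl⁻]_out/[Cl⁻]_in) with z = -1.
For an anion, dividing by z = -1 reverses the sign.
= (61.7/-1) · log₁₀(117/32.0) = -61.70 · log₁₀(3.656)
= -61.70 · (0.5630) = -34.74 mV

-35 mV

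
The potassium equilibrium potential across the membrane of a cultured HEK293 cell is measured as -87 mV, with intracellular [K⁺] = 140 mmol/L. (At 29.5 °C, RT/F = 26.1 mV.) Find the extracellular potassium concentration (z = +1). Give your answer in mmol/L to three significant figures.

Nernst: E = (26.1/1) · ln([out]/[in]), so ln([out]/[in]) = -87.0 × 1 / 26.1 = -3.3333.
[out]/[in] = e^(-3.3333) = 0.03567.
[out] = 0.03567 × 140 = 4.994 mmol/L.

4.99 mmol/L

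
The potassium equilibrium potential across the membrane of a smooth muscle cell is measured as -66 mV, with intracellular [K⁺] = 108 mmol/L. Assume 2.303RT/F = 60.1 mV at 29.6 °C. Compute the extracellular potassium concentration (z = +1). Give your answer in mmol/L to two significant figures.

Nernst: E = (60.1/1) · log₁₀([out]/[in]), so log₁₀([out]/[in]) = -66.0 × 1 / 60.1 = -1.0982.
[out]/[in] = 10^(-1.0982) = 0.07977.
[out] = 0.07977 × 108 = 8.615 mmol/L.

8.6 mmol/L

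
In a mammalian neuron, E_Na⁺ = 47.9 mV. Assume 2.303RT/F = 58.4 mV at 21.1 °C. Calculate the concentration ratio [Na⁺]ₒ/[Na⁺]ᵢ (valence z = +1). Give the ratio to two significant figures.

log₁₀([out]/[in]) = E·z/(58.4) = 47.9 × 1 / 58.4 = 0.8202
[out]/[in] = 10^(0.8202) = 6.61

6.6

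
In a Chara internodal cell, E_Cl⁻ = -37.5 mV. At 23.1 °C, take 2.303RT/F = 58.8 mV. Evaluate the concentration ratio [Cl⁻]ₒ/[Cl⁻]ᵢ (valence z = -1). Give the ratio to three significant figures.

log₁₀([out]/[in]) = E·z/(58.8) = -37.5 × -1 / 58.8 = 0.6378
[out]/[in] = 10^(0.6378) = 4.343

4.34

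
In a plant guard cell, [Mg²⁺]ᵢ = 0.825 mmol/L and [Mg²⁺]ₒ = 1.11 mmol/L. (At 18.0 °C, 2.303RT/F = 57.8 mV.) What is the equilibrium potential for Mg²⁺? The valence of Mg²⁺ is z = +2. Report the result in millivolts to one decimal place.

E = (57.8/z) · log₁₀([Mg²⁺]_out/[Mg²⁺]_in) with z = +2.
= (57.8/2) · log₁₀(1.11/0.825) = 28.90 · log₁₀(1.345)
= 28.90 · (0.1289) = 3.72 mV

3.7 mV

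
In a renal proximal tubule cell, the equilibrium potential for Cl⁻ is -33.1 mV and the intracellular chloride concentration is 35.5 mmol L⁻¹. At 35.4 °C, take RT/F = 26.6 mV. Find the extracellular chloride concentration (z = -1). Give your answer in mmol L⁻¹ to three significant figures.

123 mmol L⁻¹

Nernst: E = (26.6/-1) · ln([out]/[in]), so ln([out]/[in]) = -33.1 × -1 / 26.6 = 1.2444.
[out]/[in] = e^(1.2444) = 3.471.
[out] = 3.471 × 35.5 = 123.2 mmol L⁻¹.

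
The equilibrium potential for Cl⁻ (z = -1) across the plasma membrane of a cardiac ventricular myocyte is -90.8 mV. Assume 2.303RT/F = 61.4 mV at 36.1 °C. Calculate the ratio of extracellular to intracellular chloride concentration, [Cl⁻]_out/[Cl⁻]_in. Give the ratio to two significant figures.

log₁₀([out]/[in]) = E·z/(61.4) = -90.8 × -1 / 61.4 = 1.4788
[out]/[in] = 10^(1.4788) = 30.12

30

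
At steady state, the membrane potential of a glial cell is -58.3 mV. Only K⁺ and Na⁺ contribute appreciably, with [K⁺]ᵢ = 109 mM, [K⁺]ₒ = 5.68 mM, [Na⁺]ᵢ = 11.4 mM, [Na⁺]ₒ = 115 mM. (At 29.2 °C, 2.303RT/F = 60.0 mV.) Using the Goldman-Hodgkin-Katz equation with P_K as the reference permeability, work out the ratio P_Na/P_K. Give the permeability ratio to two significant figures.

0.052

Let α = P_Na/P_K. GHK: Vm = 60.0·log₁₀[(Kₒ + α·Naₒ)/(Kᵢ + α·Naᵢ)].
10^(Vm/60.0) = 10^(-58.3/60.0) = 0.10674
So 0.10674·(Kᵢ + α·Naᵢ) = Kₒ + α·Naₒ → α = (0.10674·109.0 − 5.68) / (115.0 − 0.10674·11.4)
α = (11.63 − 5.68) / (115.0 − 1.217) = 5.955/113.8 = 0.05233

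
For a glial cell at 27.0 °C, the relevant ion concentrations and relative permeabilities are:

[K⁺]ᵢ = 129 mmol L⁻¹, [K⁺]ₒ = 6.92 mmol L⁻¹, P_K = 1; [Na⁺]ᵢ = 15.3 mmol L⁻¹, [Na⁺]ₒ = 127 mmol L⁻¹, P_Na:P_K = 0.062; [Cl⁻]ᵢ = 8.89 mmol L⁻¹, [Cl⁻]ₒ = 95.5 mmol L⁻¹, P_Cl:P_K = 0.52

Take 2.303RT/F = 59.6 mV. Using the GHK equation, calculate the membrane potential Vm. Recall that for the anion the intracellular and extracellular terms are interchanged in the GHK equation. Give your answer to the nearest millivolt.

Vm = 59.6 · log₁₀[(Σ P·[cation]ₒ + Σ P·[anion]ᵢ) / (Σ P·[cation]ᵢ + Σ P·[anion]ₒ)]
Numerator = 1×6.92 + 0.062×127 + 0.52×8.89 = 19.42
Denominator = 1×129 + 0.062×15.3 + 0.52×95.5 = 179.6
Vm = 59.6 · log₁₀(0.10811) = 59.6 × (-0.9661) = -57.58 mV

-58 mV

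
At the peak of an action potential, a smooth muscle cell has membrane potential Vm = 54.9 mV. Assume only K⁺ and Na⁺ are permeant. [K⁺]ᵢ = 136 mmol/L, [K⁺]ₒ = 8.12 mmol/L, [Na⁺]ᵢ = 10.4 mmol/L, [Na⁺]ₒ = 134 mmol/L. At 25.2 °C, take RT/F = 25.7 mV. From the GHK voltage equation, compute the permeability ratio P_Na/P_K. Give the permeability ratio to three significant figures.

24.9

Let α = P_Na/P_K. GHK: Vm = 25.7·ln[(Kₒ + α·Naₒ)/(Kᵢ + α·Naᵢ)].
e^(Vm/25.7) = e^(54.9/25.7) = 8.4671
So 8.4671·(Kᵢ + α·Naᵢ) = Kₒ + α·Naₒ → α = (8.4671·136.0 − 8.12) / (134.0 − 8.4671·10.4)
α = (1152 − 8.12) / (134.0 − 88.06) = 1143/45.94 = 24.89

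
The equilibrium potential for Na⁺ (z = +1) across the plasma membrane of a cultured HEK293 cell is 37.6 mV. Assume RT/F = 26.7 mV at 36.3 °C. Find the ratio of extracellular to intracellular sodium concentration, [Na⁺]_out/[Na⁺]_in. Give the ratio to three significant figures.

4.09

ln([out]/[in]) = E·z/(26.7) = 37.6 × 1 / 26.7 = 1.4082
[out]/[in] = e^(1.4082) = 4.089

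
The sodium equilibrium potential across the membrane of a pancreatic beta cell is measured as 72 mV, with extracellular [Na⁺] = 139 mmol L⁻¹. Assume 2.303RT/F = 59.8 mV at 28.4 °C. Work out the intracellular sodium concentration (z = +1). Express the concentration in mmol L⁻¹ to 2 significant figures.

Nernst: E = (59.8/1) · log₁₀([out]/[in]), so log₁₀([out]/[in]) = 72.0 × 1 / 59.8 = 1.2040.
[out]/[in] = 10^(1.2040) = 16.
[in] = 139 / 16 = 8.69 mmol L⁻¹.

8.7 mmol L⁻¹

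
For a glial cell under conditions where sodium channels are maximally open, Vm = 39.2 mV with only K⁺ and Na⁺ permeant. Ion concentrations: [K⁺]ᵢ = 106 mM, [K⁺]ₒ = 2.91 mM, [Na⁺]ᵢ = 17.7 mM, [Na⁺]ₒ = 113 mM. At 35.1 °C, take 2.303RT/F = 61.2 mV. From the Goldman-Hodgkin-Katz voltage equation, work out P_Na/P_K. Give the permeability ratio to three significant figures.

Let α = P_Na/P_K. GHK: Vm = 61.2·log₁₀[(Kₒ + α·Naₒ)/(Kᵢ + α·Naᵢ)].
10^(Vm/61.2) = 10^(39.2/61.2) = 4.3704
So 4.3704·(Kᵢ + α·Naᵢ) = Kₒ + α·Naₒ → α = (4.3704·106.0 − 2.91) / (113.0 − 4.3704·17.7)
α = (463.3 − 2.91) / (113.0 − 77.36) = 460.4/35.64 = 12.92

12.9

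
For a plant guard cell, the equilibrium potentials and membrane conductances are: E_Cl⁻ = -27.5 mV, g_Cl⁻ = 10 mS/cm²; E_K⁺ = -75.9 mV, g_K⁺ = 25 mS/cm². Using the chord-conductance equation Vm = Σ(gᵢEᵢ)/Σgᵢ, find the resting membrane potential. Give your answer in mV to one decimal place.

-62.1 mV

Σ gᵢEᵢ = 10·(-27.5) + 25·(-75.9) = -2172.50
Σ gᵢ = 10 + 25 = 35
Vm = -2172.50 / 35 = -62.07 mV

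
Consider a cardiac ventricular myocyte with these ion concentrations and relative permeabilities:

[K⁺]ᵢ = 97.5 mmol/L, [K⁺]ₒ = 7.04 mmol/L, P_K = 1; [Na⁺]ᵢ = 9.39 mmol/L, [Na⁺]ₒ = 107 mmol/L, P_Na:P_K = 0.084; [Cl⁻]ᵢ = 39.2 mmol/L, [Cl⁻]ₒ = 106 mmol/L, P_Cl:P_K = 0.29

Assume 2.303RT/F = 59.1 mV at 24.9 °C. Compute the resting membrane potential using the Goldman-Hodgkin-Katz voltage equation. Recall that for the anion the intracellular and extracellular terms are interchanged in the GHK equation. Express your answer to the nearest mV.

-40 mV

Vm = 59.1 · log₁₀[(Σ P·[cation]ₒ + Σ P·[anion]ᵢ) / (Σ P·[cation]ᵢ + Σ P·[anion]ₒ)]
Numerator = 1×7.04 + 0.084×107 + 0.29×39.2 = 27.4
Denominator = 1×97.5 + 0.084×9.39 + 0.29×106 = 129
Vm = 59.1 · log₁₀(0.21232) = 59.1 × (-0.6730) = -39.77 mV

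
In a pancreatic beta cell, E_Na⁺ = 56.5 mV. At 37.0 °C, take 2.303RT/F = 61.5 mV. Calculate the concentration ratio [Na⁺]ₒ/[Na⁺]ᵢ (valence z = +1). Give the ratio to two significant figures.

log₁₀([out]/[in]) = E·z/(61.5) = 56.5 × 1 / 61.5 = 0.9187
[out]/[in] = 10^(0.9187) = 8.293

8.3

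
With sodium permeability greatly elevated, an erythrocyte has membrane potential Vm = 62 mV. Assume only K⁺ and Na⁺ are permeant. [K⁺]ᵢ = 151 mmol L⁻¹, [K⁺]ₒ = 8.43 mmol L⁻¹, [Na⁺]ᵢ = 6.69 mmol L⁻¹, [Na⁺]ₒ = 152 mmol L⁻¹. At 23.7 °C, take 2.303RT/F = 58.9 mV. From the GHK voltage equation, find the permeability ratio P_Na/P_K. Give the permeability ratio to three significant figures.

22.2

Let α = P_Na/P_K. GHK: Vm = 58.9·log₁₀[(Kₒ + α·Naₒ)/(Kᵢ + α·Naᵢ)].
10^(Vm/58.9) = 10^(62.0/58.9) = 11.288
So 11.288·(Kᵢ + α·Naᵢ) = Kₒ + α·Naₒ → α = (11.288·151.0 − 8.43) / (152.0 − 11.288·6.69)
α = (1705 − 8.43) / (152.0 − 75.52) = 1696/76.48 = 22.18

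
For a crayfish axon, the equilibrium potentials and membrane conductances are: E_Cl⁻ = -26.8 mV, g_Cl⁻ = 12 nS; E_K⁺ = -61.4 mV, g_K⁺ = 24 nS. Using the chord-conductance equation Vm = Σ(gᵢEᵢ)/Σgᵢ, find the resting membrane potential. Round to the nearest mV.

Σ gᵢEᵢ = 12·(-26.8) + 24·(-61.4) = -1795.20
Σ gᵢ = 12 + 24 = 36
Vm = -1795.20 / 36 = -49.87 mV

-50 mV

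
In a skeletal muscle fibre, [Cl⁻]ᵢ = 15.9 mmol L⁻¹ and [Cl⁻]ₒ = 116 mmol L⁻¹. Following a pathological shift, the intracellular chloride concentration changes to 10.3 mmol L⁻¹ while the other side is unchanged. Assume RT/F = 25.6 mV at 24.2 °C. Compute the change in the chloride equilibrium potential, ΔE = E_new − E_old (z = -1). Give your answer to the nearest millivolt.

E_old = (25.6/-1)·ln(116/15.9) = -50.87 mV
E_new = (25.6/-1)·ln(116/10.3) = -61.99 mV
ΔE = -61.99 − (-50.87) = -11.11 mV

-11 mV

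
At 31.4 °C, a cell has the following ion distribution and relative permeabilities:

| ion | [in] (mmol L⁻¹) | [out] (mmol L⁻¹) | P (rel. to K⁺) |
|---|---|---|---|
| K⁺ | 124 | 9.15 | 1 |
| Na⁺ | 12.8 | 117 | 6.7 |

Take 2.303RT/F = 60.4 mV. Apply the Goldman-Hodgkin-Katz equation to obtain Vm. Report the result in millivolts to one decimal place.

Vm = 60.4 · log₁₀[(Σ P·[cation]ₒ + Σ P·[anion]ᵢ) / (Σ P·[cation]ᵢ + Σ P·[anion]ₒ)]
Numerator = 1×9.15 + 6.7×117 = 793
Denominator = 1×124 + 6.7×12.8 = 209.8
Vm = 60.4 · log₁₀(3.7807) = 60.4 × (0.5776) = 34.89 mV

34.9 mV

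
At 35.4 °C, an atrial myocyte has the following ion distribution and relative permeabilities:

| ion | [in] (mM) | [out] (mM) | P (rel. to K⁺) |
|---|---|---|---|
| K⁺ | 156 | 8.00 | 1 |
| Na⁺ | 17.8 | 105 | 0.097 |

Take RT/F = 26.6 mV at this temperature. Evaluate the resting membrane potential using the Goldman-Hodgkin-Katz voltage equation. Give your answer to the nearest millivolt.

Vm = 26.6 · ln[(Σ P·[cation]ₒ + Σ P·[anion]ᵢ) / (Σ P·[cation]ᵢ + Σ P·[anion]ₒ)]
Numerator = 1×8.00 + 0.097×105 = 18.19
Denominator = 1×156 + 0.097×17.8 = 157.7
Vm = 26.6 · ln(0.11529) = 26.6 × (-2.1603) = -57.46 mV

-57 mV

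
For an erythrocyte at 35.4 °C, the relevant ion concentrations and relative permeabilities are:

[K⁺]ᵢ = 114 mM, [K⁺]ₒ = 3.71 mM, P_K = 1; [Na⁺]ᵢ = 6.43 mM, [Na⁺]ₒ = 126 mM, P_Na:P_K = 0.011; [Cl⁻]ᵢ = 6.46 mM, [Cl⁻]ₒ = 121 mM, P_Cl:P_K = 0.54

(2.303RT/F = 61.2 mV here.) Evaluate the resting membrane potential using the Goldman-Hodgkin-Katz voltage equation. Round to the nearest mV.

-81 mV

Vm = 61.2 · log₁₀[(Σ P·[cation]ₒ + Σ P·[anion]ᵢ) / (Σ P·[cation]ᵢ + Σ P·[anion]ₒ)]
Numerator = 1×3.71 + 0.011×126 + 0.54×6.46 = 8.584
Denominator = 1×114 + 0.011×6.43 + 0.54×121 = 179.4
Vm = 61.2 · log₁₀(0.047848) = 61.2 × (-1.3201) = -80.79 mV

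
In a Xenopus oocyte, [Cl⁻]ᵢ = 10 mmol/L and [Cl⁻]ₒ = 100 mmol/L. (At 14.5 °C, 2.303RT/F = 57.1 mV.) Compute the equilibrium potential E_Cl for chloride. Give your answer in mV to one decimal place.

-57.1 mV

E = (57.1/z) · log₁₀([Cl⁻]_out/[Cl⁻]_in) with z = -1.
For an anion, dividing by z = -1 reverses the sign.
= (57.1/-1) · log₁₀(100/10) = -57.10 · log₁₀(10)
= -57.10 · (1.0000) = -57.10 mV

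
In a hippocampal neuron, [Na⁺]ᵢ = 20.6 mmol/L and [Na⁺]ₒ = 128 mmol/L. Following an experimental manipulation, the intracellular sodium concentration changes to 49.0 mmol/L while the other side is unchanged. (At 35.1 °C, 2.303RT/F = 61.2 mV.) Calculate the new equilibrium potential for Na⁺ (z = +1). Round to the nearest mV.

After the shift: [Na⁺]_out = 128, [Na⁺]_in = 49.0 mmol/L.
E_new = (61.2/1)·log₁₀(128/49.0) = 61.20 · (0.4170) = 25.52 mV

26 mV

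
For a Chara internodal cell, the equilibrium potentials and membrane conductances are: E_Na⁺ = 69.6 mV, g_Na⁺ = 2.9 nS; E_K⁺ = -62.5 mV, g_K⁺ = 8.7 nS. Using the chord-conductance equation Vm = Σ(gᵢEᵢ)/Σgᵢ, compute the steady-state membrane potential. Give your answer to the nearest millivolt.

-29 mV

Σ gᵢEᵢ = 2.9·(69.6) + 8.7·(-62.5) = -341.91
Σ gᵢ = 2.9 + 8.7 = 11.6
Vm = -341.91 / 11.6 = -29.48 mV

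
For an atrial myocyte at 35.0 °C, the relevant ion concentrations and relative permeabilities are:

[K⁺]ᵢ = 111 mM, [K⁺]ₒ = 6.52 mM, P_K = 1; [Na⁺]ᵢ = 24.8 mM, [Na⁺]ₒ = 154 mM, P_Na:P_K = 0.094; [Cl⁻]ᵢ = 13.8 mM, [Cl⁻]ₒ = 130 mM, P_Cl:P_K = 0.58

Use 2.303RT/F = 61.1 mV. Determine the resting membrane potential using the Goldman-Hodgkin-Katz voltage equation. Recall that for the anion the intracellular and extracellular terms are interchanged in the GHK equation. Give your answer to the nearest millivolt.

Vm = 61.1 · log₁₀[(Σ P·[cation]ₒ + Σ P·[anion]ᵢ) / (Σ P·[cation]ᵢ + Σ P·[anion]ₒ)]
Numerator = 1×6.52 + 0.094×154 + 0.58×13.8 = 29
Denominator = 1×111 + 0.094×24.8 + 0.58×130 = 188.7
Vm = 61.1 · log₁₀(0.15366) = 61.1 × (-0.8134) = -49.70 mV

-50 mV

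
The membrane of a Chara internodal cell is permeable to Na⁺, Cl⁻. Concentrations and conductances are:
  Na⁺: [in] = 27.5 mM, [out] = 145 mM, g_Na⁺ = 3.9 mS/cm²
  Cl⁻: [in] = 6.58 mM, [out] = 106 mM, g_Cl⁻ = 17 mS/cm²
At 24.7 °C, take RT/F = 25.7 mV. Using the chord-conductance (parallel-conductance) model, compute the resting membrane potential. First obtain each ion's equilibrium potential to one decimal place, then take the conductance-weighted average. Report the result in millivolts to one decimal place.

-50.1 mV

E_Na⁺ = (25.7/1)·ln(145/27.5) = 42.7 mV
E_Cl⁻ = (25.7/-1)·ln(106/6.58) = -71.4 mV
Vm = (Σ gᵢEᵢ)/(Σ gᵢ) = (3.9·42.7 + 17·-71.4) / (3.9 + 17)
= -1047.27 / 20.9 = -50.11 mV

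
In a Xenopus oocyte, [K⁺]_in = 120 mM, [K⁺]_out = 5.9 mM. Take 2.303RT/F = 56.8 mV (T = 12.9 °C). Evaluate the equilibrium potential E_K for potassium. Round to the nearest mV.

E = (56.8/z) · log₁₀([K⁺]_out/[K⁺]_in) with z = +1.
= (56.8/1) · log₁₀(5.9/120) = 56.80 · log₁₀(0.04917)
= 56.80 · (-1.3083) = -74.31 mV

-74 mV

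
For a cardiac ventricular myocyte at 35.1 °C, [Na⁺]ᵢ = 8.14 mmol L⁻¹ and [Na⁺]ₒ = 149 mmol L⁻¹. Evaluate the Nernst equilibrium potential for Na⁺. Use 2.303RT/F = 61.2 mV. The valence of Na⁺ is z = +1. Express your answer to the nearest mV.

E = (61.2/z) · log₁₀([Na⁺]_out/[Na⁺]_in) with z = +1.
= (61.2/1) · log₁₀(149/8.14) = 61.20 · log₁₀(18.3)
= 61.20 · (1.2626) = 77.27 mV

77 mV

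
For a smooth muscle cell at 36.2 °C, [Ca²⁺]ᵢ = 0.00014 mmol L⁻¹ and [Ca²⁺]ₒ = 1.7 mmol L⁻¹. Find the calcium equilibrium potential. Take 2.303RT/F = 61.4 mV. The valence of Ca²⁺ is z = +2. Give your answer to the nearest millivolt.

E = (61.4/z) · log₁₀([Ca²⁺]_out/[Ca²⁺]_in) with z = +2.
= (61.4/2) · log₁₀(1.7/0.00014) = 30.70 · log₁₀(1.214e+04)
= 30.70 · (4.0843) = 125.39 mV

125 mV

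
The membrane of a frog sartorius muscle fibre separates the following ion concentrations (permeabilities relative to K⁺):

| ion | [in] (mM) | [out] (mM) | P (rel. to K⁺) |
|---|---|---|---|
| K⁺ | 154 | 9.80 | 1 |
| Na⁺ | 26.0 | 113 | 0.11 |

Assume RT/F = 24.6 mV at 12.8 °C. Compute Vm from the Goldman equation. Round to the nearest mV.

-48 mV

Vm = 24.6 · ln[(Σ P·[cation]ₒ + Σ P·[anion]ᵢ) / (Σ P·[cation]ᵢ + Σ P·[anion]ₒ)]
Numerator = 1×9.80 + 0.11×113 = 22.23
Denominator = 1×154 + 0.11×26.0 = 156.9
Vm = 24.6 · ln(0.14172) = 24.6 × (-1.9539) = -48.07 mV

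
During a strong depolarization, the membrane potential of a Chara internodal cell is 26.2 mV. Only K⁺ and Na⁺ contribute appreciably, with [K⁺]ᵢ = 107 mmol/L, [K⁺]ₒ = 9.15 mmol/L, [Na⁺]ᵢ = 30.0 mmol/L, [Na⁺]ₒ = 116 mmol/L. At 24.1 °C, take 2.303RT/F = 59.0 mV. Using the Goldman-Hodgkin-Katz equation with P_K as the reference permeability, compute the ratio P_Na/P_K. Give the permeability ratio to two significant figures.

Let α = P_Na/P_K. GHK: Vm = 59.0·log₁₀[(Kₒ + α·Naₒ)/(Kᵢ + α·Naᵢ)].
10^(Vm/59.0) = 10^(26.2/59.0) = 2.7801
So 2.7801·(Kᵢ + α·Naᵢ) = Kₒ + α·Naₒ → α = (2.7801·107.0 − 9.15) / (116.0 − 2.7801·30.0)
α = (297.5 − 9.15) / (116.0 − 83.4) = 288.3/32.6 = 8.846

8.8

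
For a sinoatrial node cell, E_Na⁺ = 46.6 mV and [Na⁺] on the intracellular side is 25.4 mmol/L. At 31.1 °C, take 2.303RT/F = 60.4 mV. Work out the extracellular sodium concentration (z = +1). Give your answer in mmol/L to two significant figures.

150 mmol/L

Nernst: E = (60.4/1) · log₁₀([out]/[in]), so log₁₀([out]/[in]) = 46.6 × 1 / 60.4 = 0.7715.
[out]/[in] = 10^(0.7715) = 5.909.
[out] = 5.909 × 25.4 = 150.1 mmol/L.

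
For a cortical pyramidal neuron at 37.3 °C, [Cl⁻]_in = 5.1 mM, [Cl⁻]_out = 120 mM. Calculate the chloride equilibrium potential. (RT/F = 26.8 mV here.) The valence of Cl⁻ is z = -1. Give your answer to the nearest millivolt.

E = (26.8/z) · ln([Cl⁻]_out/[Cl⁻]_in) with z = -1.
For an anion, dividing by z = -1 reverses the sign.
= (26.8/-1) · ln(120/5.1) = -26.80 · ln(23.53)
= -26.80 · (3.1583) = -84.64 mV

-85 mV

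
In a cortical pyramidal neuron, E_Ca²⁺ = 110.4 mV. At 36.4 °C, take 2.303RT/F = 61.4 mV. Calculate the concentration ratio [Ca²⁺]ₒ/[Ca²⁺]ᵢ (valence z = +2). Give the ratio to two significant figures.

3900

log₁₀([out]/[in]) = E·z/(61.4) = 110.4 × 2 / 61.4 = 3.5961
[out]/[in] = 10^(3.5961) = 3945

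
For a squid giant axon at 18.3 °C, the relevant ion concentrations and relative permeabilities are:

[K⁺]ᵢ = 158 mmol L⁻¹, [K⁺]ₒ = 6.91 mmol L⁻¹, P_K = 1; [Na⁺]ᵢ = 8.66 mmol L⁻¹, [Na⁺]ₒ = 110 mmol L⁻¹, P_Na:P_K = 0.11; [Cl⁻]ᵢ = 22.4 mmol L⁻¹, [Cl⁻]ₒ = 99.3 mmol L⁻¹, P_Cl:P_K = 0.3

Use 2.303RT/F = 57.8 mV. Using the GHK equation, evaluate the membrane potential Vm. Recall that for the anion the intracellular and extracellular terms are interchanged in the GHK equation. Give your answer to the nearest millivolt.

-50 mV

Vm = 57.8 · log₁₀[(Σ P·[cation]ₒ + Σ P·[anion]ᵢ) / (Σ P·[cation]ᵢ + Σ P·[anion]ₒ)]
Numerator = 1×6.91 + 0.11×110 + 0.3×22.4 = 25.73
Denominator = 1×158 + 0.11×8.66 + 0.3×99.3 = 188.7
Vm = 57.8 · log₁₀(0.13632) = 57.8 × (-0.8654) = -50.02 mV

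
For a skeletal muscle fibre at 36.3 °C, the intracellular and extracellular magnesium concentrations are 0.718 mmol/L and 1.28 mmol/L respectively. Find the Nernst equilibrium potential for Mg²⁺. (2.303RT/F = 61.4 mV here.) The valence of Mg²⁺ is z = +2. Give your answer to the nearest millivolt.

E = (61.4/z) · log₁₀([Mg²⁺]_out/[Mg²⁺]_in) with z = +2.
= (61.4/2) · log₁₀(1.28/0.718) = 30.70 · log₁₀(1.783)
= 30.70 · (0.2511) = 7.71 mV

8 mV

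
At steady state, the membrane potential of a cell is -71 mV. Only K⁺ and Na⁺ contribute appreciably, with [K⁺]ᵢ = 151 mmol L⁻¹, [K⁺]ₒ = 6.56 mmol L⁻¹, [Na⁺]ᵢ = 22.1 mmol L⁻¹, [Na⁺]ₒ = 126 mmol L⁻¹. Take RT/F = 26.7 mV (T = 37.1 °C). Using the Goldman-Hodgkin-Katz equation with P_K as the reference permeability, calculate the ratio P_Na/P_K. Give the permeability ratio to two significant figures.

Let α = P_Na/P_K. GHK: Vm = 26.7·ln[(Kₒ + α·Naₒ)/(Kᵢ + α·Naᵢ)].
e^(Vm/26.7) = e^(-71.0/26.7) = 0.070006
So 0.070006·(Kᵢ + α·Naᵢ) = Kₒ + α·Naₒ → α = (0.070006·151.0 − 6.56) / (126.0 − 0.070006·22.1)
α = (10.57 − 6.56) / (126.0 − 1.547) = 4.011/124.5 = 0.03223

0.032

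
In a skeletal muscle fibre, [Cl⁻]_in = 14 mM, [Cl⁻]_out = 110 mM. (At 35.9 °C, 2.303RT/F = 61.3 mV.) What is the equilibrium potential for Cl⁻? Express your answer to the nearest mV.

E = (61.3/z) · log₁₀([Cl⁻]_out/[Cl⁻]_in) with z = -1.
For an anion, dividing by z = -1 reverses the sign.
= (61.3/-1) · log₁₀(110/14) = -61.30 · log₁₀(7.857)
= -61.30 · (0.8953) = -54.88 mV

-55 mV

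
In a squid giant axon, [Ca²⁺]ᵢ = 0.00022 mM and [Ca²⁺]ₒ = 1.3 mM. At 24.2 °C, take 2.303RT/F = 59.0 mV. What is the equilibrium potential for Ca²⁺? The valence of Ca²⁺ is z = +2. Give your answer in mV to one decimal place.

E = (59.0/z) · log₁₀([Ca²⁺]_out/[Ca²⁺]_in) with z = +2.
= (59.0/2) · log₁₀(1.3/0.00022) = 29.50 · log₁₀(5909)
= 29.50 · (3.7715) = 111.26 mV

111.3 mV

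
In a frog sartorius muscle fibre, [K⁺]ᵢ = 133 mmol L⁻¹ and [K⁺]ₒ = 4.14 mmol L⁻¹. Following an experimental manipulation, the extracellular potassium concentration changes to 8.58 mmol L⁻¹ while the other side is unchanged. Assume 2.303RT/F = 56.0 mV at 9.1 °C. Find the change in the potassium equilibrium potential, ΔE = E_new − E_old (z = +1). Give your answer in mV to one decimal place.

17.7 mV

E_old = (56.0/1)·log₁₀(4.14/133) = -84.38 mV
E_new = (56.0/1)·log₁₀(8.58/133) = -66.66 mV
ΔE = -66.66 − (-84.38) = 17.72 mV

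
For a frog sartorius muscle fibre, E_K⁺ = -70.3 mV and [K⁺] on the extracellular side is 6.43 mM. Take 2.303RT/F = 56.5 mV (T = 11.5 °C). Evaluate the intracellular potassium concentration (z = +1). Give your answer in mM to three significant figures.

Nernst: E = (56.5/1) · log₁₀([out]/[in]), so log₁₀([out]/[in]) = -70.3 × 1 / 56.5 = -1.2442.
[out]/[in] = 10^(-1.2442) = 0.05698.
[in] = 6.43 / 0.05698 = 112.8 mM.

113 mM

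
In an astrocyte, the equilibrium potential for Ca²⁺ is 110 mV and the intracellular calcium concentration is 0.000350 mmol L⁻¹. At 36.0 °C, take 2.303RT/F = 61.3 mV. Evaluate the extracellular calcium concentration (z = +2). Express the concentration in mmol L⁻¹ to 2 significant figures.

1.4 mmol L⁻¹

Nernst: E = (61.3/2) · log₁₀([out]/[in]), so log₁₀([out]/[in]) = 110.0 × 2 / 61.3 = 3.5889.
[out]/[in] = 10^(3.5889) = 3881.
[out] = 3881 × 0.000350 = 1.358 mmol L⁻¹.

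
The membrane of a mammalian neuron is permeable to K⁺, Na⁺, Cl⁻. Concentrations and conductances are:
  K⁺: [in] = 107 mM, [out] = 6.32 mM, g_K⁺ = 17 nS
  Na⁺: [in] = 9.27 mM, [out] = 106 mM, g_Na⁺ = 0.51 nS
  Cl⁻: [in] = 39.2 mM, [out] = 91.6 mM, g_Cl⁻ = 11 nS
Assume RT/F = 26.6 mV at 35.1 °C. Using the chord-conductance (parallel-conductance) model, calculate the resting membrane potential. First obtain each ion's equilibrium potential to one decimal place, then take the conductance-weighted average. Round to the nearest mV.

E_K⁺ = (26.6/1)·ln(6.32/107) = -75.3 mV
E_Na⁺ = (26.6/1)·ln(106/9.27) = 64.8 mV
E_Cl⁻ = (26.6/-1)·ln(91.6/39.2) = -22.6 mV
Vm = (Σ gᵢEᵢ)/(Σ gᵢ) = (17·-75.3 + 0.51·64.8 + 11·-22.6) / (17 + 0.51 + 11)
= -1495.65 / 28.51 = -52.46 mV

-52 mV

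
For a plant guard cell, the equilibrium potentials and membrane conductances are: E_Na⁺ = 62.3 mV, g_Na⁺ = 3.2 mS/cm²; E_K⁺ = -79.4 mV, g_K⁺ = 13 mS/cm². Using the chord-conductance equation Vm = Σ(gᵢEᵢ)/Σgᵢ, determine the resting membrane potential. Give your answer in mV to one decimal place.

-51.4 mV

Σ gᵢEᵢ = 3.2·(62.3) + 13·(-79.4) = -832.84
Σ gᵢ = 3.2 + 13 = 16.2
Vm = -832.84 / 16.2 = -51.41 mV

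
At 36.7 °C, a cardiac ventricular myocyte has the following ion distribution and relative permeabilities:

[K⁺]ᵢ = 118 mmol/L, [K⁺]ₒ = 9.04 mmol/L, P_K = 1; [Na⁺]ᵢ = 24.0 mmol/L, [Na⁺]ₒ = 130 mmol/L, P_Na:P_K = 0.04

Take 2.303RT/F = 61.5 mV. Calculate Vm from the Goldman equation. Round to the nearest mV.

Vm = 61.5 · log₁₀[(Σ P·[cation]ₒ + Σ P·[anion]ᵢ) / (Σ P·[cation]ᵢ + Σ P·[anion]ₒ)]
Numerator = 1×9.04 + 0.04×130 = 14.24
Denominator = 1×118 + 0.04×24.0 = 119
Vm = 61.5 · log₁₀(0.1197) = 61.5 × (-0.9219) = -56.70 mV

-57 mV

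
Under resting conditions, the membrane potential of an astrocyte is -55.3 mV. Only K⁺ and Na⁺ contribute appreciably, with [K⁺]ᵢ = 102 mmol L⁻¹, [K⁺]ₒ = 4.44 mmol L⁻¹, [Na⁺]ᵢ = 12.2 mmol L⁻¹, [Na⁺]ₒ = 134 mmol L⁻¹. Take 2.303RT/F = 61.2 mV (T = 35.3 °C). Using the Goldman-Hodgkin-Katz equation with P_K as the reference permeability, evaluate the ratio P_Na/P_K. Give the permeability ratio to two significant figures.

Let α = P_Na/P_K. GHK: Vm = 61.2·log₁₀[(Kₒ + α·Naₒ)/(Kᵢ + α·Naᵢ)].
10^(Vm/61.2) = 10^(-55.3/61.2) = 0.12485
So 0.12485·(Kᵢ + α·Naᵢ) = Kₒ + α·Naₒ → α = (0.12485·102.0 − 4.44) / (134.0 − 0.12485·12.2)
α = (12.74 − 4.44) / (134.0 − 1.523) = 8.295/132.5 = 0.06262

0.063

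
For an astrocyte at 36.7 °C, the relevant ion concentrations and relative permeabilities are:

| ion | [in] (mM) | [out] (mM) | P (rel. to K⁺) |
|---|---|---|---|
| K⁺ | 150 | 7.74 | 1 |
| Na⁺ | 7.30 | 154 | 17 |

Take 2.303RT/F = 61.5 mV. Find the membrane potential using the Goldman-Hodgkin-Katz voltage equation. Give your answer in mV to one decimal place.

60.4 mV

Vm = 61.5 · log₁₀[(Σ P·[cation]ₒ + Σ P·[anion]ᵢ) / (Σ P·[cation]ᵢ + Σ P·[anion]ₒ)]
Numerator = 1×7.74 + 17×154 = 2626
Denominator = 1×150 + 17×7.30 = 274.1
Vm = 61.5 · log₁₀(9.5795) = 61.5 × (0.9813) = 60.35 mV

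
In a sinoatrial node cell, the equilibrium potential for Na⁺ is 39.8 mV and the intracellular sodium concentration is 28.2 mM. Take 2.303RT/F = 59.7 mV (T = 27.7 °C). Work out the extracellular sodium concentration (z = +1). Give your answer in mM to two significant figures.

Nernst: E = (59.7/1) · log₁₀([out]/[in]), so log₁₀([out]/[in]) = 39.8 × 1 / 59.7 = 0.6667.
[out]/[in] = 10^(0.6667) = 4.642.
[out] = 4.642 × 28.2 = 130.9 mM.

130 mM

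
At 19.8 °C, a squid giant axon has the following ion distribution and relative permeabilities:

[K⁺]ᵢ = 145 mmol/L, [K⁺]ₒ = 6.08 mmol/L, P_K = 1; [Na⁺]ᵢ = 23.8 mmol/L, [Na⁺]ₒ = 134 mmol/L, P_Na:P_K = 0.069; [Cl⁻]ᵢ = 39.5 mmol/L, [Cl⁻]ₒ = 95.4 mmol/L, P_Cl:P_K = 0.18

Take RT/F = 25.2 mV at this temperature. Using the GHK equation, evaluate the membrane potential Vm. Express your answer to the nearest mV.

Vm = 25.2 · ln[(Σ P·[cation]ₒ + Σ P·[anion]ᵢ) / (Σ P·[cation]ᵢ + Σ P·[anion]ₒ)]
Numerator = 1×6.08 + 0.069×134 + 0.18×39.5 = 22.44
Denominator = 1×145 + 0.069×23.8 + 0.18×95.4 = 163.8
Vm = 25.2 · ln(0.13696) = 25.2 × (-1.9881) = -50.10 mV

-50 mV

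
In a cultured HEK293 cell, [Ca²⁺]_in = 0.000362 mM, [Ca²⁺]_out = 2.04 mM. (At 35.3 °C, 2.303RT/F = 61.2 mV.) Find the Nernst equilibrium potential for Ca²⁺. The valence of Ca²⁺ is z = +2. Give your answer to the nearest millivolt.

E = (61.2/z) · log₁₀([Ca²⁺]_out/[Ca²⁺]_in) with z = +2.
= (61.2/2) · log₁₀(2.04/0.000362) = 30.60 · log₁₀(5635)
= 30.60 · (3.7509) = 114.78 mV

115 mV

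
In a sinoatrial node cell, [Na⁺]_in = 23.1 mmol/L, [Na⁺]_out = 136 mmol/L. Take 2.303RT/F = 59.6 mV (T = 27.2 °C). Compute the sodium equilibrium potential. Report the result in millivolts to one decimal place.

45.9 mV

E = (59.6/z) · log₁₀([Na⁺]_out/[Na⁺]_in) with z = +1.
= (59.6/1) · log₁₀(136/23.1) = 59.60 · log₁₀(5.887)
= 59.60 · (0.7699) = 45.89 mV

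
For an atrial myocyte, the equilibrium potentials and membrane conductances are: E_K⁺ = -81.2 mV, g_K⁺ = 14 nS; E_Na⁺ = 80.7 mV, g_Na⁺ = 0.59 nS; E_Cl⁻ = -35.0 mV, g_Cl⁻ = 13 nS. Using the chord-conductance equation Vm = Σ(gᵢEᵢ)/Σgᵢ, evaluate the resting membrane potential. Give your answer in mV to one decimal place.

Σ gᵢEᵢ = 14·(-81.2) + 0.59·(80.7) + 13·(-35.0) = -1544.19
Σ gᵢ = 14 + 0.59 + 13 = 27.59
Vm = -1544.19 / 27.59 = -55.97 mV

-56.0 mV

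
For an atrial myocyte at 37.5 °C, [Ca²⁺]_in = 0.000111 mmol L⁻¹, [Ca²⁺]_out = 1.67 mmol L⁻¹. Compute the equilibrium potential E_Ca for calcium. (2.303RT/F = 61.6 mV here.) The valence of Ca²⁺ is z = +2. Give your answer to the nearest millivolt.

129 mV

E = (61.6/z) · log₁₀([Ca²⁺]_out/[Ca²⁺]_in) with z = +2.
= (61.6/2) · log₁₀(1.67/0.000111) = 30.80 · log₁₀(1.505e+04)
= 30.80 · (4.1774) = 128.66 mV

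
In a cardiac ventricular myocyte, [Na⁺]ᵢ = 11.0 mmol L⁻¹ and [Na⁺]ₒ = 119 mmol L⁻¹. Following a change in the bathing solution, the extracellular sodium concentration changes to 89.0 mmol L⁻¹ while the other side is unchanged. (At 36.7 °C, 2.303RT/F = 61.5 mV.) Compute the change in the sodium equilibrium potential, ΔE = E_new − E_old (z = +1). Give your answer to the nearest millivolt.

E_old = (61.5/1)·log₁₀(119/11.0) = 63.60 mV
E_new = (61.5/1)·log₁₀(89.0/11.0) = 55.84 mV
ΔE = 55.84 − (63.60) = -7.76 mV

-8 mV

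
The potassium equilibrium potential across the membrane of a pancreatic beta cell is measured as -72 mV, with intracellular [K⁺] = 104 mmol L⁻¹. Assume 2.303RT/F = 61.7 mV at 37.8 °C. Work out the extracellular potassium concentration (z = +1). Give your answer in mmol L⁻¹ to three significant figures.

Nernst: E = (61.7/1) · log₁₀([out]/[in]), so log₁₀([out]/[in]) = -72.0 × 1 / 61.7 = -1.1669.
[out]/[in] = 10^(-1.1669) = 0.06809.
[out] = 0.06809 × 104 = 7.081 mmol L⁻¹.

7.08 mmol L⁻¹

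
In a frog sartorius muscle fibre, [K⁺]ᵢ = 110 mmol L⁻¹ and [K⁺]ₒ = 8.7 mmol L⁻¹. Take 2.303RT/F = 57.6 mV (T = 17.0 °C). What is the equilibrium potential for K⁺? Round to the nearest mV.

-63 mV

E = (57.6/z) · log₁₀([K⁺]_out/[K⁺]_in) with z = +1.
= (57.6/1) · log₁₀(8.7/110) = 57.60 · log₁₀(0.07909)
= 57.60 · (-1.1019) = -63.47 mV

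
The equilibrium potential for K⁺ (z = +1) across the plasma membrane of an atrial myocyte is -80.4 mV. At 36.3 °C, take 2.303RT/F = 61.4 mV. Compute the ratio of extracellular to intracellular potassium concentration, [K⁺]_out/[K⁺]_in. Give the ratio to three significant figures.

0.0490

log₁₀([out]/[in]) = E·z/(61.4) = -80.4 × 1 / 61.4 = -1.3094
[out]/[in] = 10^(-1.3094) = 0.04904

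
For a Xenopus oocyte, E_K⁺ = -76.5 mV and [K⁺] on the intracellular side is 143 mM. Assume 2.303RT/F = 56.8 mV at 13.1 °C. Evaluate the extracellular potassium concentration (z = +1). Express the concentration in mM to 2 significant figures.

6.4 mM

Nernst: E = (56.8/1) · log₁₀([out]/[in]), so log₁₀([out]/[in]) = -76.5 × 1 / 56.8 = -1.3468.
[out]/[in] = 10^(-1.3468) = 0.045.
[out] = 0.045 × 143 = 6.434 mM.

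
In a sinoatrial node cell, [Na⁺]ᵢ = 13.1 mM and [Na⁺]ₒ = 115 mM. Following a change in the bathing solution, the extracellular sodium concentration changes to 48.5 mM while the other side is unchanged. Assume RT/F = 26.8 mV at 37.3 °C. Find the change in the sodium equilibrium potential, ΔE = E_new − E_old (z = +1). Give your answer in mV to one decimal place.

E_old = (26.8/1)·ln(115/13.1) = 58.22 mV
E_new = (26.8/1)·ln(48.5/13.1) = 35.08 mV
ΔE = 35.08 − (58.22) = -23.14 mV

-23.1 mV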